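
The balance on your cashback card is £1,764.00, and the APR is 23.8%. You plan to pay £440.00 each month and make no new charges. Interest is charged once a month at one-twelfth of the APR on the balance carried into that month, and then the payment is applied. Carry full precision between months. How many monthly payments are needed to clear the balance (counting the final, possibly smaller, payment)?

5 months

Monthly rate r = 23.8%/12 = 1.98333% = 0.0198333.
Recurrence: B ← B·(1+r) − £440.00.
Month 1: interest £34.99; balance after payment £1,358.99.
Month 2: interest £26.95; balance after payment £945.94.
Month 3: interest £18.76; balance after payment £524.70.
Month 4: interest £10.41; balance after payment £95.11.
Month 5: interest £1.89; balance after payment £0.00.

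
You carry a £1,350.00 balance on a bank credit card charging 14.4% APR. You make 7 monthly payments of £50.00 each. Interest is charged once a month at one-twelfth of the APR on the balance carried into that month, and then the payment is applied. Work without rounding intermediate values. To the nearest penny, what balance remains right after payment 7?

£1,104.71

Monthly rate r = 14.4%/12 = 1.2% = 0.012.
Each month: B ← B·(1+r) − £50.00.
Month 1: interest £16.20; balance after payment £1,316.20.
Month 2: interest £15.79; balance after payment £1,281.99.
Month 3: interest £15.38; balance after payment £1,247.38.
Month 4: interest £14.97; balance after payment £1,212.35.
Month 5: interest £14.55; balance after payment £1,176.90.
Month 6: interest £14.12; balance after payment £1,141.02.
Month 7: interest £13.69; balance after payment £1,104.71.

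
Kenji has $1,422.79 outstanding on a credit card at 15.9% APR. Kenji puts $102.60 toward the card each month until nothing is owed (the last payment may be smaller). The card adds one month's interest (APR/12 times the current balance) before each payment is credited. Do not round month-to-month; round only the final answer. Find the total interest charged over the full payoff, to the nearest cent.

$159.87

Monthly rate r = 15.9%/12 = 1.325% = 0.01325.
Payoff takes n = ⌈−ln(1 − rB₀/P)/ln(1+r)⌉ = ⌈15.424⌉ = 16 payments; the last is $43.66.
Total paid = 15·$102.60 + $43.66 = $1,582.66.
Total interest = total paid − principal = $1,582.66 − $1,422.79 = $159.87.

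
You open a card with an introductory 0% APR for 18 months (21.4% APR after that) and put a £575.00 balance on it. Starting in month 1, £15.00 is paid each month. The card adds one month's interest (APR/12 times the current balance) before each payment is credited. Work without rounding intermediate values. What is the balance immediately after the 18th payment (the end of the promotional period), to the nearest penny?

£305.00

Promo months 1–18 at r₀ = 0%/12 = 0; months 19+ at r₁ = 21.4%/12 = 0.0178333.
After month 18 (no interest yet): B = £575.00 − 18·£15.00 = £305.00.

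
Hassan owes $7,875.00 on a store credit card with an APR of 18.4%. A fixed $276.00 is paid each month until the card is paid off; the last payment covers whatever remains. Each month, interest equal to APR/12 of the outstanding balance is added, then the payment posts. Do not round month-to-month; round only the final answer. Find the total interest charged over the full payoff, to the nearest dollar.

$2,561

Monthly rate r = 18.4%/12 = 1.53333% = 0.0153333.
Payoff takes n = ⌈−ln(1 − rB₀/P)/ln(1+r)⌉ = ⌈37.811⌉ = 38 payments; the last is $224.08.
Total paid = 37·$276.00 + $224.08 = $10,436.08.
Total interest = total paid − principal = $10,436.08 − $7,875.00 = $2,561.08.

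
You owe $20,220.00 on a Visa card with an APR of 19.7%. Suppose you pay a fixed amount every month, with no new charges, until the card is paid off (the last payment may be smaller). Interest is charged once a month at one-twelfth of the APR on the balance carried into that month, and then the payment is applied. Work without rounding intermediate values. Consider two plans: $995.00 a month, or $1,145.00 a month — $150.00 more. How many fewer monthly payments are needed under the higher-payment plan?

3 fewer payments

Monthly rate r = 19.7%/12 = 1.64167% = 0.0164167.
At $995.00/mo: n = ⌈−ln(1 − rB₀/P)/ln(1+r)⌉ = 25 payments (last $922.26); total interest = total paid − $20,220.00 = $4,582.26.
At $1,145.00/mo: 22 payments (last $29.09); total interest $3,854.09.
Payments saved = 25 − 22 = 3.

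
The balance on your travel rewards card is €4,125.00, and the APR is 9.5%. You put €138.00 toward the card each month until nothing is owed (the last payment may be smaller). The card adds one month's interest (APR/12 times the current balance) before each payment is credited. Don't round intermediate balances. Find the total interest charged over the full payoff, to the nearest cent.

Monthly rate r = 9.5%/12 = 0.791667% = 0.00791667.
Payoff takes n = ⌈−ln(1 − rB₀/P)/ln(1+r)⌉ = ⌈34.243⌉ = 35 payments; the last is €33.67.
Total paid = 34·€138.00 + €33.67 = €4,725.67.
Total interest = total paid − principal = €4,725.67 − €4,125.00 = €600.67.

€600.67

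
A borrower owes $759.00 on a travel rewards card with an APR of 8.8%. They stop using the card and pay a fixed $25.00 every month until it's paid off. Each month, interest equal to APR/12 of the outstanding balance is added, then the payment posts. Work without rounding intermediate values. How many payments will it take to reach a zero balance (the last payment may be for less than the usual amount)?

Monthly rate r = 8.8%/12 = 0.733333% = 0.00733333.
Recurrence: B ← B·(1+r) − $25.00.
Month 1: interest $5.57; balance after payment $739.57.
Month 2: interest $5.42; balance after payment $719.99.
Closed form: n = −ln(1 − rB₀/P)/ln(1+r) = −ln(0.77736)/ln(1.00733) ≈ 34.469, so the balance reaches zero during payment 35.

35 payments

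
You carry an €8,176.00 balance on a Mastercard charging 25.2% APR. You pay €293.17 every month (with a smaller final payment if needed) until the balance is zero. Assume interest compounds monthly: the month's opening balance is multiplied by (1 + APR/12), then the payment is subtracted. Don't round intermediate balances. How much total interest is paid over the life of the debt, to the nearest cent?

Monthly rate r = 25.2%/12 = 2.1% = 0.021.
Payoff takes n = ⌈−ln(1 − rB₀/P)/ln(1+r)⌉ = ⌈42.394⌉ = 43 payments; the last is €116.20.
Total paid = 42·€293.17 + €116.20 = €12,429.34.
Total interest = total paid − principal = €12,429.34 − €8,176.00 = €4,253.34.

€4,253.34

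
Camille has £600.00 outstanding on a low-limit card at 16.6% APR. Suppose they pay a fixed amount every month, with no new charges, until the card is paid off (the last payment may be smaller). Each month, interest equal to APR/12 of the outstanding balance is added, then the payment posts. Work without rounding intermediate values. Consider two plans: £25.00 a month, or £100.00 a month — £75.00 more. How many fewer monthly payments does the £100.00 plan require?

23 fewer payments

Monthly rate r = 16.6%/12 = 1.38333% = 0.0138333.
At £25.00/mo: n = ⌈−ln(1 − rB₀/P)/ln(1+r)⌉ = 30 payments (last £9.23); total interest = total paid − £600.00 = £134.23.
At £100.00/mo: 7 payments (last £30.84); total interest £30.84.
Payments saved = 30 − 7 = 23.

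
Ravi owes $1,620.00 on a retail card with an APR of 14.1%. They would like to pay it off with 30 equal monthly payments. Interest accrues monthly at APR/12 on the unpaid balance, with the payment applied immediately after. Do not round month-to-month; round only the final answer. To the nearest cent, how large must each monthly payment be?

$64.39

Monthly rate r = 14.1%/12 = 1.175% = 0.01175.
Level-payment amortization: P = B₀·r / (1 − (1+r)^(−n)) = 1620.00·0.01175 / (1 − 1.01175^(−30)).
Denominator 1 − (1+r)^(−30) = 0.295625528.
P = 19.035 / 0.295625528 ≈ 64.39.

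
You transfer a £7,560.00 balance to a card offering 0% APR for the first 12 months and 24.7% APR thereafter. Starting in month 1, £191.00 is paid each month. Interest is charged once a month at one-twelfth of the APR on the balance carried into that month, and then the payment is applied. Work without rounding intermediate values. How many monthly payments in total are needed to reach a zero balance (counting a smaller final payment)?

54 payments

Promo months 1–12 at r₀ = 0%/12 = 0; months 13+ at r₁ = 24.7%/12 = 0.0205833.
After month 12 (no interest yet): B = £7,560.00 − 12·£191.00 = £5,268.00.
Then at r₁ with £191.00/mo: n₂ = −ln(1 − r₁·B/P)/ln(1+r₁) ≈ 41.16 → 42 more payments.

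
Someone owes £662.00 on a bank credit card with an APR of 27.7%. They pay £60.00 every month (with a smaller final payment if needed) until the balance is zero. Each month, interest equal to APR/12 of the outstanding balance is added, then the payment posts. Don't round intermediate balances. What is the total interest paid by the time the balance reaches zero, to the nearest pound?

Monthly rate r = 27.7%/12 = 2.30833% = 0.0230833.
Payoff takes n = ⌈−ln(1 − rB₀/P)/ln(1+r)⌉ = ⌈12.881⌉ = 13 payments; the last is £52.91.
Total paid = 12·£60.00 + £52.91 = £772.91.
Total interest = total paid − principal = £772.91 − £662.00 = £110.91.

£111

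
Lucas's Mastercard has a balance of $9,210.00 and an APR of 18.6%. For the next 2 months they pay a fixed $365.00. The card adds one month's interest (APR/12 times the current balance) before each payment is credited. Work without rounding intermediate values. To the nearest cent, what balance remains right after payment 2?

$8,762.07

Monthly rate r = 18.6%/12 = 1.55% = 0.0155.
Each month: B ← B·(1+r) − $365.00.
Month 1: interest $142.76; balance after payment $8,987.75.
Month 2: interest $139.31; balance after payment $8,762.07.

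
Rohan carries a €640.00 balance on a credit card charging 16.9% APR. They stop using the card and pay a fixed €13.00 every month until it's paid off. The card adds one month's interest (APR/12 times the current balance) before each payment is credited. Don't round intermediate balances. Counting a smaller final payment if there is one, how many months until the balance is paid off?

Monthly rate r = 16.9%/12 = 1.40833% = 0.0140833.
Recurrence: B ← B·(1+r) − €13.00.
Month 1: interest €9.01; balance after payment €636.01.
Month 2: interest €8.96; balance after payment €631.97.
Closed form: n = −ln(1 − rB₀/P)/ln(1+r) = −ln(0.30667)/ln(1.01408) ≈ 84.518, so the balance reaches zero during payment 85.

85 payments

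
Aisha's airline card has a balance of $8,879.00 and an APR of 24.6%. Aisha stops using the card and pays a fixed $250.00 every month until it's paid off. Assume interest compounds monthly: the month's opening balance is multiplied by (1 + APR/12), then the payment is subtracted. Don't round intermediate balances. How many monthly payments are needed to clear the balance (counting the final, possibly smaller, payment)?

Monthly rate r = 24.6%/12 = 2.05% = 0.0205.
Recurrence: B ← B·(1+r) − $250.00.
Month 1: interest $182.02; balance after payment $8,811.02.
Month 2: interest $180.63; balance after payment $8,741.65.
Closed form: n = −ln(1 − rB₀/P)/ln(1+r) = −ln(0.27192)/ln(1.0205) ≈ 64.173, so the balance reaches zero during payment 65.

65 payments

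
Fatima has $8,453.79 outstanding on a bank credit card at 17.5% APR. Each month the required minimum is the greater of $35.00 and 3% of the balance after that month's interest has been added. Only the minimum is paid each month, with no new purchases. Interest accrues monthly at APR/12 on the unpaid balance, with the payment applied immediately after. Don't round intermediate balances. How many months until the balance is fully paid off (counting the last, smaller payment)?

Monthly rate r = 17.5%/12 = 1.45833% = 0.0145833.
While 3% of the post-interest balance exceeds $35.00, each month B ← (B·(1+r))·(1 − 0.03), i.e. B shrinks by the factor (1+r)·0.97 = 0.98415.
This holds for months 1–125. Entering month 126 the balance is $1,146.79; 3% of the post-interest balance is now below $35.00, so the flat $35.00 minimum applies from here.
From month 126 a fixed $35.00 at rate r clears $1,146.79 in 45 more payments. Total: 125 + 45 = 170 months.

170 months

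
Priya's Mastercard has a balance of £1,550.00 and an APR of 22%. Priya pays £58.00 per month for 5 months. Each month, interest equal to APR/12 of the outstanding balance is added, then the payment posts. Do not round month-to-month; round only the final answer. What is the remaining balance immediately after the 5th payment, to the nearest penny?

£1,396.56

Monthly rate r = 22%/12 = 1.83333% = 0.0183333.
Each month: B ← B·(1+r) − £58.00.
Month 1: interest £28.42; balance after payment £1,520.42.
Month 2: interest £27.87; balance after payment £1,490.29.
Month 3: interest £27.32; balance after payment £1,459.61.
Month 4: interest £26.76; balance after payment £1,428.37.
Month 5: interest £26.19; balance after payment £1,396.56.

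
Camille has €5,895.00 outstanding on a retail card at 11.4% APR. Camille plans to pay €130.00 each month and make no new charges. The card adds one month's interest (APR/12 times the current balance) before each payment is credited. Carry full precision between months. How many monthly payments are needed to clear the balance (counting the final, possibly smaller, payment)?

Monthly rate r = 11.4%/12 = 0.95% = 0.0095.
Recurrence: B ← B·(1+r) − €130.00.
Month 1: interest €56.00; balance after payment €5,821.00.
Month 2: interest €55.30; balance after payment €5,746.30.
Closed form: n = −ln(1 − rB₀/P)/ln(1+r) = −ln(0.56921)/ln(1.0095) ≈ 59.597, so the balance reaches zero during payment 60.

60 months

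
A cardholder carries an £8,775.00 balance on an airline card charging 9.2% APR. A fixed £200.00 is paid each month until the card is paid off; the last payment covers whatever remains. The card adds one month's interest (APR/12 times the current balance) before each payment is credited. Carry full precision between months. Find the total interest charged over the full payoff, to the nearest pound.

£1,963

Monthly rate r = 9.2%/12 = 0.766667% = 0.00766667.
Payoff takes n = ⌈−ln(1 − rB₀/P)/ln(1+r)⌉ = ⌈53.688⌉ = 54 payments; the last is £137.76.
Total paid = 53·£200.00 + £137.76 = £10,737.76.
Total interest = total paid − principal = £10,737.76 − £8,775.00 = £1,962.76.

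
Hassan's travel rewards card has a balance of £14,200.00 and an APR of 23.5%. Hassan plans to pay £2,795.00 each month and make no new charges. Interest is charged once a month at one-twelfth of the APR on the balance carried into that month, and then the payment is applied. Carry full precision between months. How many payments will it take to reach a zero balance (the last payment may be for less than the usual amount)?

Monthly rate r = 23.5%/12 = 1.95833% = 0.0195833.
Recurrence: B ← B·(1+r) − £2,795.00.
Month 1: interest £278.08; balance after payment £11,683.08.
Month 2: interest £228.79; balance after payment £9,116.88.
Month 3: interest £178.54; balance after payment £6,500.42.
Month 4: interest £127.30; balance after payment £3,832.72.
Month 5: interest £75.06; balance after payment £1,112.77.
Month 6: interest £21.79; balance after payment £0.00.

6 months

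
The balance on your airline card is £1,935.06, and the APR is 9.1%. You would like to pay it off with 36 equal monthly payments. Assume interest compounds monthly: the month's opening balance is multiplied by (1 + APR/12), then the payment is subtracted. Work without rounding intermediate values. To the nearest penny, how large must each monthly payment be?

Monthly rate r = 9.1%/12 = 0.758333% = 0.00758333.
Level-payment amortization: P = B₀·r / (1 − (1+r)^(−n)) = 1935.06·0.00758333 / (1 − 1.00758^(−36)).
Denominator 1 − (1+r)^(−36) = 0.238122943.
P = 14.6742 / 0.238122943 ≈ 61.62.

£61.62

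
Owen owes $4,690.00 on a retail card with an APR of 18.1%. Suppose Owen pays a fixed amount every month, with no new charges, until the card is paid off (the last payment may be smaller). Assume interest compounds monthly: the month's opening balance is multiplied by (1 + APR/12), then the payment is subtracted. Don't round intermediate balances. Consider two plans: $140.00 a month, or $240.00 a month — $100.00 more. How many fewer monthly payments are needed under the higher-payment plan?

24 fewer payments

Monthly rate r = 18.1%/12 = 1.50833% = 0.0150833.
At $140.00/mo: n = ⌈−ln(1 − rB₀/P)/ln(1+r)⌉ = 48 payments (last $1.54); total interest = total paid − $4,690.00 = $1,891.54.
At $240.00/mo: 24 payments (last $78.65); total interest $908.65.
Payments saved = 48 − 24 = 24.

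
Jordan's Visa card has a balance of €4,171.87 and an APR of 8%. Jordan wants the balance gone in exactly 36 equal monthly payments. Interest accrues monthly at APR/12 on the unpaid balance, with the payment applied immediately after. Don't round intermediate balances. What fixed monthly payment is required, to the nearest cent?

€130.73

Monthly rate r = 8%/12 = 0.666667% = 0.00666667.
Level-payment amortization: P = B₀·r / (1 − (1+r)^(−n)) = 4171.87·0.00666667 / (1 − 1.00667^(−36)).
Denominator 1 − (1+r)^(−36) = 0.21274537.
P = 27.8125 / 0.21274537 ≈ 130.73.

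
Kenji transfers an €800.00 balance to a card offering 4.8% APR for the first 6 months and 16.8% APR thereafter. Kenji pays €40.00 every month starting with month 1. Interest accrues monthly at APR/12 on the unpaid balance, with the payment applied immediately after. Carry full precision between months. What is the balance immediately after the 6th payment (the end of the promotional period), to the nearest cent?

€576.98

Promo months 1–6 at r₀ = 4.8%/12 = 0.004; months 7+ at r₁ = 16.8%/12 = 0.014.
After month 6: iterate B ← B·(1+r₀) − €40.00 for 6 months → €576.98.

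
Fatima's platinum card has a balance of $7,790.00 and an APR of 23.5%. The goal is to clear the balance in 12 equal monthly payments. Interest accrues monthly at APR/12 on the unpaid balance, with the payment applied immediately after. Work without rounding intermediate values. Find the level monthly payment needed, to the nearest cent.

$734.74

Monthly rate r = 23.5%/12 = 1.95833% = 0.0195833.
Level-payment amortization: P = B₀·r / (1 − (1+r)^(−n)) = 7790.00·0.0195833 / (1 − 1.01958^(−12)).
Denominator 1 − (1+r)^(−12) = 0.207631379.
P = 152.554 / 0.207631379 ≈ 734.74.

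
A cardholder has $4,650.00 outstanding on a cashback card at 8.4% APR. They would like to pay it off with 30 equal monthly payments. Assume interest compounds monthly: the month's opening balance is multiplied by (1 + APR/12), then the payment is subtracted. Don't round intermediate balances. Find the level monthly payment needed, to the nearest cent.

Monthly rate r = 8.4%/12 = 0.7% = 0.007.
Level-payment amortization: P = B₀·r / (1 − (1+r)^(−n)) = 4650.00·0.007 / (1 − 1.007^(−30)).
Denominator 1 − (1+r)^(−30) = 0.188822523.
P = 32.55 / 0.188822523 ≈ 172.38.

$172.38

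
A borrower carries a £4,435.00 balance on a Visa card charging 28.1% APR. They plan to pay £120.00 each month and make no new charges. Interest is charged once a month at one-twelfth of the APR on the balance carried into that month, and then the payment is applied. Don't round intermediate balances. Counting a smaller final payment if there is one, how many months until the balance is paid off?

87 payments

Monthly rate r = 28.1%/12 = 2.34167% = 0.0234167.
Recurrence: B ← B·(1+r) − £120.00.
Month 1: interest £103.85; balance after payment £4,418.85.
Month 2: interest £103.47; balance after payment £4,402.33.
Closed form: n = −ln(1 − rB₀/P)/ln(1+r) = −ln(0.13456)/ln(1.02342) ≈ 86.654, so the balance reaches zero during payment 87.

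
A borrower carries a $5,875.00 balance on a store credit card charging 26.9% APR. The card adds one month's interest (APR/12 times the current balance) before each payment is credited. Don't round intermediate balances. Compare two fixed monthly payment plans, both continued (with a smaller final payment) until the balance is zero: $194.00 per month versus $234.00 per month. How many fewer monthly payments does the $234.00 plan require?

14 fewer payments

Monthly rate r = 26.9%/12 = 2.24167% = 0.0224167.
At $194.00/mo: n = ⌈−ln(1 − rB₀/P)/ln(1+r)⌉ = 52 payments (last $46.23); total interest = total paid − $5,875.00 = $4,065.23.
At $234.00/mo: 38 payments (last $75.87); total interest $2,858.87.
Payments saved = 52 − 38 = 14.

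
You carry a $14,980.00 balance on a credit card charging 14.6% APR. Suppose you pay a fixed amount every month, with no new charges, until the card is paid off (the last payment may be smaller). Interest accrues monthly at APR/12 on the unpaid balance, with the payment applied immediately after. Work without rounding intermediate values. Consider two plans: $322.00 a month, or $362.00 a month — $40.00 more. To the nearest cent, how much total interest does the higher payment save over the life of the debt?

Monthly rate r = 14.6%/12 = 1.21667% = 0.0121667.
At $322.00/mo: n = ⌈−ln(1 − rB₀/P)/ln(1+r)⌉ = 70 payments (last $8.30); total interest = total paid − $14,980.00 = $7,246.30.
At $362.00/mo: 58 payments (last $323.47); total interest $5,977.47.
Interest saved = $7,246.30 − $5,977.47 = $1,268.83.

$1,268.83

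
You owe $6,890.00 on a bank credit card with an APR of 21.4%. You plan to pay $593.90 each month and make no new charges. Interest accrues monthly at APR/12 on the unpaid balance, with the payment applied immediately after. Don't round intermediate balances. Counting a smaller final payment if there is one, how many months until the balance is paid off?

Monthly rate r = 21.4%/12 = 1.78333% = 0.0178333.
Recurrence: B ← B·(1+r) − $593.90.
Month 1: interest $122.87; balance after payment $6,418.97.
Month 2: interest $114.47; balance after payment $5,939.54.
Closed form: n = −ln(1 − rB₀/P)/ln(1+r) = −ln(0.79311)/ln(1.01783) ≈ 13.113, so the balance reaches zero during payment 14.

14 months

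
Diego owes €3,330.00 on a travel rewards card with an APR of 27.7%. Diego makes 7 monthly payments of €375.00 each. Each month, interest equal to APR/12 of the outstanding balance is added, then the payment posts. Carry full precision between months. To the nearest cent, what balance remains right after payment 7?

Monthly rate r = 27.7%/12 = 2.30833% = 0.0230833.
Each month: B ← B·(1+r) − €375.00.
Month 1: interest €76.87; balance after payment €3,031.87.
Month 2: interest €69.99; balance after payment €2,726.85.
Month 3: interest €62.94; balance after payment €2,414.80.
Month 4: interest €55.74; balance after payment €2,095.54.
Month 5: interest €48.37; balance after payment €1,768.91.
Month 6: interest €40.83; balance after payment €1,434.74.
Month 7: interest €33.12; balance after payment €1,092.86.

€1,092.86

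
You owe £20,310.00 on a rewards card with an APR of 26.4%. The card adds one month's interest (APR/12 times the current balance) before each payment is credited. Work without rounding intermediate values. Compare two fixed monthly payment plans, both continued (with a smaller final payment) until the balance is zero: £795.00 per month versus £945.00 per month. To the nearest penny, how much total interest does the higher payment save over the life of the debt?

£2,358.06

Monthly rate r = 26.4%/12 = 2.2% = 0.022.
At £795.00/mo: n = ⌈−ln(1 − rB₀/P)/ln(1+r)⌉ = 38 payments (last £747.48); total interest = total paid − £20,310.00 = £9,852.48.
At £945.00/mo: 30 payments (last £399.42); total interest £7,494.42.
Interest saved = £9,852.48 − £7,494.42 = £2,358.06.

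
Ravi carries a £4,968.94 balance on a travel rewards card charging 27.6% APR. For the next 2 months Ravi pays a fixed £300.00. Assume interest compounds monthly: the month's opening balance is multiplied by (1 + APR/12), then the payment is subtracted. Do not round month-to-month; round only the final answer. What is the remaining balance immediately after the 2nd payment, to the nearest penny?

£4,593.24

Monthly rate r = 27.6%/12 = 2.3% = 0.023.
Each month: B ← B·(1+r) − £300.00.
Month 1: interest £114.29; balance after payment £4,783.23.
Month 2: interest £110.01; balance after payment £4,593.24.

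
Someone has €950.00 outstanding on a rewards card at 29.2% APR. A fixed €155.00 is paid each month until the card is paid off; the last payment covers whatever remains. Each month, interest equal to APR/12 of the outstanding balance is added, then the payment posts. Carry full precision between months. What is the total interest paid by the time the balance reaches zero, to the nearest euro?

Monthly rate r = 29.2%/12 = 2.43333% = 0.0243333.
Payoff takes n = ⌈−ln(1 − rB₀/P)/ln(1+r)⌉ = ⌈6.718⌉ = 7 payments; the last is €111.62.
Total paid = 6·€155.00 + €111.62 = €1,041.62.
Total interest = total paid − principal = €1,041.62 − €950.00 = €91.62.

€92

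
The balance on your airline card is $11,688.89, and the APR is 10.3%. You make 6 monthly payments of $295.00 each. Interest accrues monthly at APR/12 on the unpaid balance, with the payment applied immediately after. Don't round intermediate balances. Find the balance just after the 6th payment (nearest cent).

$10,495.52

Monthly rate r = 10.3%/12 = 0.858333% = 0.00858333.
Each month: B ← B·(1+r) − $295.00.
Month 1: interest $100.33; balance after payment $11,494.22.
Month 2: interest $98.66; balance after payment $11,297.88.
Month 3: interest $96.97; balance after payment $11,099.85.
Month 4: interest $95.27; balance after payment $10,900.13.
Month 5: interest $93.56; balance after payment $10,698.68.
Month 6: interest $91.83; balance after payment $10,495.52.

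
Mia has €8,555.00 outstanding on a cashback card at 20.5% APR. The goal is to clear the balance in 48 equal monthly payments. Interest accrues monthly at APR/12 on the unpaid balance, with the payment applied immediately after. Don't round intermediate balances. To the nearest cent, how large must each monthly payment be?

Monthly rate r = 20.5%/12 = 1.70833% = 0.0170833.
Level-payment amortization: P = B₀·r / (1 − (1+r)^(−n)) = 8555.00·0.0170833 / (1 − 1.01708^(−48)).
Denominator 1 − (1+r)^(−48) = 0.556507592.
P = 146.148 / 0.556507592 ≈ 262.62.

€262.62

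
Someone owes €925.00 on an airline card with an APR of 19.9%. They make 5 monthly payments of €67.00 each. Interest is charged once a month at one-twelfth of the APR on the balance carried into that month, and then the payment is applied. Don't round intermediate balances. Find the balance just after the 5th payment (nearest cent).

Monthly rate r = 19.9%/12 = 1.65833% = 0.0165833.
Each month: B ← B·(1+r) − €67.00.
Month 1: interest €15.34; balance after payment €873.34.
Month 2: interest €14.48; balance after payment €820.82.
Month 3: interest €13.61; balance after payment €767.43.
Month 4: interest €12.73; balance after payment €713.16.
Month 5: interest €11.83; balance after payment €657.99.

€657.99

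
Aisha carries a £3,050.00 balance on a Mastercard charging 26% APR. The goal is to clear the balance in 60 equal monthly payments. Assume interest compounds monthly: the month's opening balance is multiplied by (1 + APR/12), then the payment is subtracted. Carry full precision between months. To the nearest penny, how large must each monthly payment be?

Monthly rate r = 26%/12 = 2.16667% = 0.0216667.
Level-payment amortization: P = B₀·r / (1 − (1+r)^(−n)) = 3050.00·0.0216667 / (1 − 1.02167^(−60)).
Denominator 1 − (1+r)^(−60) = 0.723658219.
P = 66.0833 / 0.723658219 ≈ 91.32.

£91.32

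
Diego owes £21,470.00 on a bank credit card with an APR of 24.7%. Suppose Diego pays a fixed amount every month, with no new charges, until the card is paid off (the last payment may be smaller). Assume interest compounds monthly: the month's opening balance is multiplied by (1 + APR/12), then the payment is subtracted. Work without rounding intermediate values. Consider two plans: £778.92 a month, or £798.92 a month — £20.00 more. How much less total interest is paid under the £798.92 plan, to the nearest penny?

£442.98

Monthly rate r = 24.7%/12 = 2.05833% = 0.0205833.
At £778.92/mo: n = ⌈−ln(1 − rB₀/P)/ln(1+r)⌉ = 42 payments (last £96.01); total interest = total paid − £21,470.00 = £10,561.73.
At £798.92/mo: 40 payments (last £430.87); total interest £10,118.75.
Interest saved = £10,561.73 − £10,118.75 = £442.98.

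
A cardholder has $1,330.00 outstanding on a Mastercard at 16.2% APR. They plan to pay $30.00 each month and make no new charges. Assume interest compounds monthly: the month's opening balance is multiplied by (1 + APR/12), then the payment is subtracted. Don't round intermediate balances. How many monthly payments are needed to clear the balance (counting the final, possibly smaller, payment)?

Monthly rate r = 16.2%/12 = 1.35% = 0.0135.
Recurrence: B ← B·(1+r) − $30.00.
Month 1: interest $17.95; balance after payment $1,317.95.
Month 2: interest $17.79; balance after payment $1,305.75.
Closed form: n = −ln(1 − rB₀/P)/ln(1+r) = −ln(0.4015)/ln(1.0135) ≈ 68.051, so the balance reaches zero during payment 69.

69 payments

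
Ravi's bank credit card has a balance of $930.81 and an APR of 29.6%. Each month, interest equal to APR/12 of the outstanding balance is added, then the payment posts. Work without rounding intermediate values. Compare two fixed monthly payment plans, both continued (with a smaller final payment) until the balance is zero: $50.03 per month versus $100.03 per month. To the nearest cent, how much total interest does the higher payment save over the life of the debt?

$190.46

Monthly rate r = 29.6%/12 = 2.46667% = 0.0246667.
At $50.03/mo: n = ⌈−ln(1 − rB₀/P)/ln(1+r)⌉ = 26 payments (last $10.39); total interest = total paid − $930.81 = $330.33.
At $100.03/mo: 11 payments (last $70.38); total interest $139.87.
Interest saved = $330.33 − $139.87 = $190.46.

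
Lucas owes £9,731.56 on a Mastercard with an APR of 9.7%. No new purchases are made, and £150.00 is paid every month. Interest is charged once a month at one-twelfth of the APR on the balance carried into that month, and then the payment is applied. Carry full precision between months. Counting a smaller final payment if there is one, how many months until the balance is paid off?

93 payments

Monthly rate r = 9.7%/12 = 0.808333% = 0.00808333.
Recurrence: B ← B·(1+r) − £150.00.
Month 1: interest £78.66; balance after payment £9,660.22.
Month 2: interest £78.09; balance after payment £9,588.31.
Closed form: n = −ln(1 − rB₀/P)/ln(1+r) = −ln(0.47558)/ln(1.00808) ≈ 92.317, so the balance reaches zero during payment 93.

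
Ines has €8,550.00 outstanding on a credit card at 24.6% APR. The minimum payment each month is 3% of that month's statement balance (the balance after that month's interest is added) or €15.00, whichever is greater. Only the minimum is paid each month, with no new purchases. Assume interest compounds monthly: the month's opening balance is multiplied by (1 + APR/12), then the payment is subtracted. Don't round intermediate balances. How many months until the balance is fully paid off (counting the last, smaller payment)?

336 months

Monthly rate r = 24.6%/12 = 2.05% = 0.0205.
While 3% of the post-interest balance exceeds €15.00, each month B ← (B·(1+r))·(1 − 0.03), i.e. B shrinks by the factor (1+r)·0.97 = 0.98988.
This holds for months 1–282. Entering month 283 the balance is €486.25; 3% of the post-interest balance is now below €15.00, so the flat €15.00 minimum applies from here.
From month 283 a fixed €15.00 at rate r clears €486.25 in 54 more payments. Total: 282 + 54 = 336 months.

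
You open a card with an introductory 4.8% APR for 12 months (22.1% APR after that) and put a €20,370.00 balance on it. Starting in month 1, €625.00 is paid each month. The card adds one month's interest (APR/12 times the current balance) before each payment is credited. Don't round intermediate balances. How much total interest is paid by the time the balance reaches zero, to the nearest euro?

€4,842

Promo months 1–12 at r₀ = 4.8%/12 = 0.004; months 13+ at r₁ = 22.1%/12 = 0.0184167.
After month 12: iterate B ← B·(1+r₀) − €625.00 for 12 months → €13,702.34.
Then at r₁ with €625.00/mo: n₂ = −ln(1 − r₁·B/P)/ln(1+r₁) ≈ 28.34 → 29 more payments.
Total paid = 40·€625.00 + €211.56 = €25,211.56; interest = €25,211.56 − €20,370.00 = €4,841.56.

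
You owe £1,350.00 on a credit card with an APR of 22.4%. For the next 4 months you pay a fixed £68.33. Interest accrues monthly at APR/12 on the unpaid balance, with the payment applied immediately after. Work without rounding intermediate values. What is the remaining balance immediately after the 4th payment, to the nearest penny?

£1,172.59

Monthly rate r = 22.4%/12 = 1.86667% = 0.0186667.
Each month: B ← B·(1+r) − £68.33.
Month 1: interest £25.20; balance after payment £1,306.87.
Month 2: interest £24.39; balance after payment £1,262.93.
Month 3: interest £23.57; balance after payment £1,218.18.
Month 4: interest £22.74; balance after payment £1,172.59.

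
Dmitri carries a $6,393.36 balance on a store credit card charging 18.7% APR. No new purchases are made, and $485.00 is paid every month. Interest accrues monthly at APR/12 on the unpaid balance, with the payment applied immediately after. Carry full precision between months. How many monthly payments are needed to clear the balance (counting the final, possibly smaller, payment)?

15 payments

Monthly rate r = 18.7%/12 = 1.55833% = 0.0155833.
Recurrence: B ← B·(1+r) − $485.00.
Month 1: interest $99.63; balance after payment $6,007.99.
Month 2: interest $93.62; balance after payment $5,616.61.
Closed form: n = −ln(1 − rB₀/P)/ln(1+r) = −ln(0.79458)/ln(1.01558) ≈ 14.870, so the balance reaches zero during payment 15.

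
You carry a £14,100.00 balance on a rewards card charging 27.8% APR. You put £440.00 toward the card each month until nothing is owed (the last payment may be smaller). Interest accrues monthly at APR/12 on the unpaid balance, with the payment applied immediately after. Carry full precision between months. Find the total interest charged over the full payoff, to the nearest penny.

Monthly rate r = 27.8%/12 = 2.31667% = 0.0231667.
Payoff takes n = ⌈−ln(1 − rB₀/P)/ln(1+r)⌉ = ⌈59.221⌉ = 60 payments; the last is £97.95.
Total paid = 59·£440.00 + £97.95 = £26,057.95.
Total interest = total paid − principal = £26,057.95 − £14,100.00 = £11,957.95.

£11,957.95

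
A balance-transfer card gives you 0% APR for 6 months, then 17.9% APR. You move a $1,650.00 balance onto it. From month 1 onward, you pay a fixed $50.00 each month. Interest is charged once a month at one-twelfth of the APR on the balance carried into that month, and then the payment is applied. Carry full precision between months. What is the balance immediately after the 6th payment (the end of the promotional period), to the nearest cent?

Promo months 1–6 at r₀ = 0%/12 = 0; months 7+ at r₁ = 17.9%/12 = 0.0149167.
After month 6 (no interest yet): B = $1,650.00 − 6·$50.00 = $1,350.00.

$1,350.00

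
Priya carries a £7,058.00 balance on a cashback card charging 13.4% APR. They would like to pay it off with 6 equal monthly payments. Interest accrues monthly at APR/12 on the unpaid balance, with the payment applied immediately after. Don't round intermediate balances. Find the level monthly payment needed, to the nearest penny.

Monthly rate r = 13.4%/12 = 1.11667% = 0.0111667.
Level-payment amortization: P = B₀·r / (1 − (1+r)^(−n)) = 7058.00·0.0111667 / (1 − 1.01117^(−6)).
Denominator 1 − (1+r)^(−6) = 0.064457476.
P = 78.8143 / 0.064457476 ≈ 1222.73.

£1,222.73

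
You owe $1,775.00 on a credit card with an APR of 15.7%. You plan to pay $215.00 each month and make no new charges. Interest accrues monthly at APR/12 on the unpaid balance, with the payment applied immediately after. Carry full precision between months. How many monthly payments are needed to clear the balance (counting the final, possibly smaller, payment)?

Monthly rate r = 15.7%/12 = 1.30833% = 0.0130833.
Recurrence: B ← B·(1+r) − $215.00.
Month 1: interest $23.22; balance after payment $1,583.22.
Month 2: interest $20.71; balance after payment $1,388.94.
Closed form: n = −ln(1 − rB₀/P)/ln(1+r) = −ln(0.89199)/ln(1.01308) ≈ 8.794, so the balance reaches zero during payment 9.

9 payments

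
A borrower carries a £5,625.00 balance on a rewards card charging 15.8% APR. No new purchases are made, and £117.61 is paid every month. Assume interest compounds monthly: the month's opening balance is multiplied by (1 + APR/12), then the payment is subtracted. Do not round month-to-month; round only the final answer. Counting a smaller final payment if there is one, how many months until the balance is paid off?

76 payments

Monthly rate r = 15.8%/12 = 1.31667% = 0.0131667.
Recurrence: B ← B·(1+r) − £117.61.
Month 1: interest £74.06; balance after payment £5,581.45.
Month 2: interest £73.49; balance after payment £5,537.33.
Closed form: n = −ln(1 − rB₀/P)/ln(1+r) = −ln(0.37027)/ln(1.01317) ≈ 75.953, so the balance reaches zero during payment 76.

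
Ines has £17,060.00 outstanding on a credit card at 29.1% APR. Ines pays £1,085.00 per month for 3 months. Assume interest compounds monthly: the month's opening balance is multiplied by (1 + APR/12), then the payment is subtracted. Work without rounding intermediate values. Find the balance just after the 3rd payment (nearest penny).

Monthly rate r = 29.1%/12 = 2.425% = 0.02425.
Each month: B ← B·(1+r) − £1,085.00.
Month 1: interest £413.70; balance after payment £16,388.71.
Month 2: interest £397.43; balance after payment £15,701.13.
Month 3: interest £380.75; balance after payment £14,996.88.

£14,996.88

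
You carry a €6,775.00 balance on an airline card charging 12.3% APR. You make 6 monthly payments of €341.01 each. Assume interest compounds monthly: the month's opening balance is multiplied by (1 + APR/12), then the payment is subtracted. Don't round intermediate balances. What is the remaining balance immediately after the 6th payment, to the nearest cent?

Monthly rate r = 12.3%/12 = 1.025% = 0.01025.
Each month: B ← B·(1+r) − €341.01.
Month 1: interest €69.44; balance after payment €6,503.43.
Month 2: interest €66.66; balance after payment €6,229.08.
Month 3: interest €63.85; balance after payment €5,951.92.
Month 4: interest €61.01; balance after payment €5,671.92.
Month 5: interest €58.14; balance after payment €5,389.05.
Month 6: interest €55.24; balance after payment €5,103.27.

€5,103.27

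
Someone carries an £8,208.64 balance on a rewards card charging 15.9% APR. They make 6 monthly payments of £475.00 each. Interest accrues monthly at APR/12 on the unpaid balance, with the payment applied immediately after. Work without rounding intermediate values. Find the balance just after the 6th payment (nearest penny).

£5,937.14

Monthly rate r = 15.9%/12 = 1.325% = 0.01325.
Each month: B ← B·(1+r) − £475.00.
Month 1: interest £108.76; balance after payment £7,842.40.
Month 2: interest £103.91; balance after payment £7,471.32.
Month 3: interest £98.99; balance after payment £7,095.31.
Month 4: interest £94.01; balance after payment £6,714.32.
Month 5: interest £88.96; balance after payment £6,328.29.
Month 6: interest £83.85; balance after payment £5,937.14.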